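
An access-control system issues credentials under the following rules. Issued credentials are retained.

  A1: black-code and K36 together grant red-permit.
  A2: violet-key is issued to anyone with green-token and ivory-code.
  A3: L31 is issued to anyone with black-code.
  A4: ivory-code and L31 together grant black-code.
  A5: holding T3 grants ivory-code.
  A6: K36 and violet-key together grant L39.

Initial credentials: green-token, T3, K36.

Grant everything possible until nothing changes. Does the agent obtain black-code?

No

black-code would need ivory-code and L31 (A4), but L31 is never granted.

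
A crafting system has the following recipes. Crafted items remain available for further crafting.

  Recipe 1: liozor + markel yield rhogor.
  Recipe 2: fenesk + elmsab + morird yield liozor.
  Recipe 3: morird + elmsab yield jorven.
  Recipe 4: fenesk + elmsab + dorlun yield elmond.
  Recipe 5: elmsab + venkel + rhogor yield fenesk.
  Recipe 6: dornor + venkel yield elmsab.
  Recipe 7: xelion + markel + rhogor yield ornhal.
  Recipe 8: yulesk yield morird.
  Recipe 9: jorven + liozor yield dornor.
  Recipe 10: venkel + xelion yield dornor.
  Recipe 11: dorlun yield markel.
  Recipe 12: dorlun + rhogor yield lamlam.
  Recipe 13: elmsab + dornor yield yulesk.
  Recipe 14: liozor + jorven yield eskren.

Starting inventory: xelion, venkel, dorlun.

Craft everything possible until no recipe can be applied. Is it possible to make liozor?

liozor would need fenesk, elmsab, and morird (Recipe 2), but fenesk is never obtained.

No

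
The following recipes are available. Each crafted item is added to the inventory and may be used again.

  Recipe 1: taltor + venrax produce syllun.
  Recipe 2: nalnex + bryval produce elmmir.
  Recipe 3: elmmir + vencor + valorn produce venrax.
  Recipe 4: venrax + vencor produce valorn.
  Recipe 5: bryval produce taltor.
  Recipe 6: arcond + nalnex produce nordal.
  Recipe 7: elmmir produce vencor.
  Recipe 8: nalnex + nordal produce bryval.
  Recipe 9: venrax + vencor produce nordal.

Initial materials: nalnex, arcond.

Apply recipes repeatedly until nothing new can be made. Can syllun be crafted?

syllun would need taltor and venrax (Recipe 1), but venrax is never obtained.

No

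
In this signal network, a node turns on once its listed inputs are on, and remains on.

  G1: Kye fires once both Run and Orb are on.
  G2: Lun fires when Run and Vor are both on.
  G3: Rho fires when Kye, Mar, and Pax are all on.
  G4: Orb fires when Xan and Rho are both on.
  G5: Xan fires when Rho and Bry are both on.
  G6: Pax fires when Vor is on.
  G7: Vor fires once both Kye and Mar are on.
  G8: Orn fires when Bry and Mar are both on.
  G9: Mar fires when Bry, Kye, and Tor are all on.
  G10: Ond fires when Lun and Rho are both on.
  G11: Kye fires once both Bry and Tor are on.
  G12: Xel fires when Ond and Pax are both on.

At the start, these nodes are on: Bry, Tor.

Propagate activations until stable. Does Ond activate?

Ond would need Lun and Rho (G10), but Lun never turns on.

No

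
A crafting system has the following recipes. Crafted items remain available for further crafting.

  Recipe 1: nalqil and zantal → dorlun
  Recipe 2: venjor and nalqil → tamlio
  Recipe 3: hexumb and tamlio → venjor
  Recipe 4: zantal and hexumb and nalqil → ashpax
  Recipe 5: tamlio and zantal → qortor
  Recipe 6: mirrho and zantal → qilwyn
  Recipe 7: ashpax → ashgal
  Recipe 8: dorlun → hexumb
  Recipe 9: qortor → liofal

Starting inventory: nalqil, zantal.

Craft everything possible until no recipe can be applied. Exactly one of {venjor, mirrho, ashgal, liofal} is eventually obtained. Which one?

Using Recipe 1, nalqil and zantal make dorlun.
dorlun → hexumb (Recipe 8).
Using Recipe 4, zantal, hexumb, and nalqil make ashpax.
ashpax → ashgal (Recipe 7).
venjor would need hexumb and tamlio (Recipe 3), but tamlio is never obtained. No rule produces mirrho, and it is not given. liofal would need qortor (Recipe 9), but qortor is never obtained.

ashgal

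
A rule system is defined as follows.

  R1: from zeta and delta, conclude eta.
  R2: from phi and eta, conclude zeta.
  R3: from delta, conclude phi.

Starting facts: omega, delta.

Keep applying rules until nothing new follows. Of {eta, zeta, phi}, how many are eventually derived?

From delta, R3 gives phi.
eta would need zeta and delta (R1), but zeta is never established.
zeta would need phi and eta (R2), but eta is never established.
phi: reached.
Reached: phi — 1 of the 3.

1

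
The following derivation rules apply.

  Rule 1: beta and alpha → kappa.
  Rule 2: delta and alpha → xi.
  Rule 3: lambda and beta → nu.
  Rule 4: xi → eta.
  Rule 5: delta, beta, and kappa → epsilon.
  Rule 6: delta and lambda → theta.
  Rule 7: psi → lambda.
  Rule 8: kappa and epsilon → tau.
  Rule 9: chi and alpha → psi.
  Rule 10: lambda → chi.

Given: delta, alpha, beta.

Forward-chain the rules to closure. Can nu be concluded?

nu would need lambda and beta (Rule 3), but lambda is never established.

No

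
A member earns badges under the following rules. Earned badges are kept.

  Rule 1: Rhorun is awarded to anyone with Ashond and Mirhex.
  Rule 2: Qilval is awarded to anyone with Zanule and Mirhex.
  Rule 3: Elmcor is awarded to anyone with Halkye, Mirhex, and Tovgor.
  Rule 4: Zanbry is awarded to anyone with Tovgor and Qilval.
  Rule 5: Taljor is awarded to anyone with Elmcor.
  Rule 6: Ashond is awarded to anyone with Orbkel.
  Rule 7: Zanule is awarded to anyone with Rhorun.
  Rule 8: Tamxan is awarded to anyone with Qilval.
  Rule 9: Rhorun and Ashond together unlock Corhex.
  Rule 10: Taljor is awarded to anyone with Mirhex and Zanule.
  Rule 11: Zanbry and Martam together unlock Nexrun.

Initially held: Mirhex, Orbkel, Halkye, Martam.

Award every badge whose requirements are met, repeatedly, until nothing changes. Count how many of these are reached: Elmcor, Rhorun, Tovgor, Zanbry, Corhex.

2

With Orbkel, Ashond is earned (Rule 6).
With Ashond and Mirhex, Rhorun is earned (Rule 1).
With Rhorun and Ashond, Corhex is earned (Rule 9).
Elmcor would need Halkye, Mirhex, and Tovgor (Rule 3), but Tovgor is never earned.
Rhorun: reached.
No rule produces Tovgor, and it is not given.
Zanbry would need Tovgor and Qilval (Rule 4), but Tovgor is never earned.
Corhex: reached.
Reached: Rhorun and Corhex — 2 of the 5.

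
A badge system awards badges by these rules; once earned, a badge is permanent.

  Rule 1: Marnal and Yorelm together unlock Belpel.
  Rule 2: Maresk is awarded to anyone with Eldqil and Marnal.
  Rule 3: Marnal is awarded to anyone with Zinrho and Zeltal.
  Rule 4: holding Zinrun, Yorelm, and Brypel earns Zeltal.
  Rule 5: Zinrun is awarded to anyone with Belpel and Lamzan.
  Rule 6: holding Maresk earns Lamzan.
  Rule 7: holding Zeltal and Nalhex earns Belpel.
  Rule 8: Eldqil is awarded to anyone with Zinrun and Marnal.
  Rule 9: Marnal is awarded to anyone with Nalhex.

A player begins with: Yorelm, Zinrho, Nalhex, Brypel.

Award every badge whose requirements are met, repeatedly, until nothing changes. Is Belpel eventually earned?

With Nalhex, Marnal is earned (Rule 9).
With Marnal and Yorelm, Belpel is earned (Rule 1).

Yes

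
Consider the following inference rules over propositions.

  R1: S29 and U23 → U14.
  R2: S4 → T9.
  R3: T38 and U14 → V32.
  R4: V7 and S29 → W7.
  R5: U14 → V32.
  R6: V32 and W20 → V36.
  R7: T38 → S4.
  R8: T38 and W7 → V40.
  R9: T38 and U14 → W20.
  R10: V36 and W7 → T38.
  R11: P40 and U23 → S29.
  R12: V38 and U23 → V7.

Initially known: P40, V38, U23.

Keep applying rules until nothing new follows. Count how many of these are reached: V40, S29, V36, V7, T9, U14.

3

From P40 and U23, R11 gives S29.
V38 and U23 hold, so V7 follows (R12).
S29 and U23 hold, so U14 follows (R1).
V40 would need T38 and W7 (R8), but T38 is never established.
S29: reached.
V36 would need V32 and W20 (R6), but W20 is never established.
V7: reached.
T9 would need S4 (R2), but S4 is never established.
U14: reached.
Reached: S29, V7, and U14 — 3 of the 6.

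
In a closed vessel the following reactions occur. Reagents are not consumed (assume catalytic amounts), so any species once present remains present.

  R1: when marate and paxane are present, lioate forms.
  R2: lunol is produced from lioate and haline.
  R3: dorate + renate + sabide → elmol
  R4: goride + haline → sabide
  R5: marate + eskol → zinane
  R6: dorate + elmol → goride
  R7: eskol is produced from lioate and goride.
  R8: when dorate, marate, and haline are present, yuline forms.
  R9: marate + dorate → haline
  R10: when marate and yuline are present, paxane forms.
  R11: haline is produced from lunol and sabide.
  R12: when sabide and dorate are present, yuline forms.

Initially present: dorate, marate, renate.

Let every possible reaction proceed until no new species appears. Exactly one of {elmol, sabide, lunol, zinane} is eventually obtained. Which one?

lunol

marate and dorate present → haline forms (R9).
dorate, marate, and haline present → yuline forms (R8).
marate and yuline present → paxane forms (R10).
marate and paxane present → lioate forms (R1).
lioate and haline present → lunol forms (R2).
elmol would need dorate, renate, and sabide (R3), but sabide never forms. sabide would need goride and haline (R4), but goride never forms. zinane would need marate and eskol (R5), but eskol never forms.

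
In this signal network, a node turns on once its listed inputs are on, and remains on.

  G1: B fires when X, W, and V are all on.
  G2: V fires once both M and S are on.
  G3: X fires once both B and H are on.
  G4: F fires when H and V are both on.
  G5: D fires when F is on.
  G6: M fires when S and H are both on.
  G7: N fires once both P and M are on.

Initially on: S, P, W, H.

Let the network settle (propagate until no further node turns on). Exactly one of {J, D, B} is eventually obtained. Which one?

D

G6: S and H on → M on.
G2: M and S on → V on.
H and V are on, so F fires (G4).
G5: F on → D on.
B would need X, W, and V (G1), but X never turns on. No rule produces J, and it is not given.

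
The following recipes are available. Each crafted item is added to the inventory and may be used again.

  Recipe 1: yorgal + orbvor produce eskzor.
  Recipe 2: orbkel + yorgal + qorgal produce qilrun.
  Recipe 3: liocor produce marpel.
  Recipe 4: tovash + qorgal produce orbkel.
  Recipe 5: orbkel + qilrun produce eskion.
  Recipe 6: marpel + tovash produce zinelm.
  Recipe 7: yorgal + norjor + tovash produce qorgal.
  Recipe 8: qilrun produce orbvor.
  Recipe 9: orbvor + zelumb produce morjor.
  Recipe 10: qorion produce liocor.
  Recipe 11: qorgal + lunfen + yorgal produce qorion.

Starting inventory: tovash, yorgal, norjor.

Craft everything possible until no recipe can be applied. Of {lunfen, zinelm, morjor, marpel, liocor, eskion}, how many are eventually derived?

1

yorgal + norjor + tovash → qorgal (Recipe 7).
Using Recipe 4, tovash and qorgal make orbkel.
Using Recipe 2, orbkel, yorgal, and qorgal make qilrun.
orbkel + qilrun → eskion (Recipe 5).
No rule produces lunfen, and it is not given.
zinelm would need marpel and tovash (Recipe 6), but marpel is never obtained.
morjor would need orbvor and zelumb (Recipe 9), but zelumb is never obtained.
marpel would need liocor (Recipe 3), but liocor is never obtained.
liocor would need qorion (Recipe 10), but qorion is never obtained.
eskion: reached.
Reached: eskion — 1 of the 6.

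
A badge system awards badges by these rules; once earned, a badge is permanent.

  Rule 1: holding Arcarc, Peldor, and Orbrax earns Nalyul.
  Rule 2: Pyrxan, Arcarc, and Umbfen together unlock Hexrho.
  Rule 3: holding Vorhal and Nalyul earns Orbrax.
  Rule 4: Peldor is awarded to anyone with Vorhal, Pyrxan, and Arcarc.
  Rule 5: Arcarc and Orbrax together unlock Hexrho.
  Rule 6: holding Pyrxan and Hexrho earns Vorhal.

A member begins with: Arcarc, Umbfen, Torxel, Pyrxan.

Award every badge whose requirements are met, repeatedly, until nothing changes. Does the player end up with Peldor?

Yes

With Pyrxan, Arcarc, and Umbfen, Hexrho is earned (Rule 2).
With Pyrxan and Hexrho, Vorhal is earned (Rule 6).
With Vorhal, Pyrxan, and Arcarc, Peldor is earned (Rule 4).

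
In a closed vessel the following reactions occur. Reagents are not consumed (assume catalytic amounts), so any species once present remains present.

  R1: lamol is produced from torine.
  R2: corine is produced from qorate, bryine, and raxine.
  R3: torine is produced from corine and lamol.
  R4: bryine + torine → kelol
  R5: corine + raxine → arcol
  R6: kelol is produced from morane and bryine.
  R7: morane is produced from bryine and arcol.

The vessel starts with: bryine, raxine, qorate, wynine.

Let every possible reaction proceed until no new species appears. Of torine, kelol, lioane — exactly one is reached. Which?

kelol

qorate, bryine, and raxine present → corine forms (R2).
corine and raxine present → arcol forms (R5).
bryine and arcol present → morane forms (R7).
morane and bryine present → kelol forms (R6).
torine would need corine and lamol (R3), but lamol never forms. No rule produces lioane, and it is not given.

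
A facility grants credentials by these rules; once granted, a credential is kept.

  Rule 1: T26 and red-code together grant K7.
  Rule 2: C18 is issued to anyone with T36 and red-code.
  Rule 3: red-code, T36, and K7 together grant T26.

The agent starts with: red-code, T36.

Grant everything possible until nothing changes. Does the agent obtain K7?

K7 would need T26 and red-code (Rule 1), but T26 is never granted.

No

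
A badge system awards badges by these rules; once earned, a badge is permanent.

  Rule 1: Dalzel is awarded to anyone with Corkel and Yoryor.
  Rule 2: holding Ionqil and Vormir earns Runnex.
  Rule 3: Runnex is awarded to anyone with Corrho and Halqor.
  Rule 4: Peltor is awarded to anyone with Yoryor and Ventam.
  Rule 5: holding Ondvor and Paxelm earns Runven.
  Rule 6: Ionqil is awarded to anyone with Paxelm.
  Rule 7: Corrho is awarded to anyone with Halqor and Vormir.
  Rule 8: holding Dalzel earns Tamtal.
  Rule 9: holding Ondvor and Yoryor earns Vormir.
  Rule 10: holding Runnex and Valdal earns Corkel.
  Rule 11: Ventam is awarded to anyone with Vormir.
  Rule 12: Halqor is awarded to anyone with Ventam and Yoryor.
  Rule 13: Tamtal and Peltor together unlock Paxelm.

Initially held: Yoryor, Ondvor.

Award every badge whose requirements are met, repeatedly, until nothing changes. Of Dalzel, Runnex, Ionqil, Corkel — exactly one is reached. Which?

With Ondvor and Yoryor, Vormir is earned (Rule 9).
With Vormir, Ventam is earned (Rule 11).
With Ventam and Yoryor, Halqor is earned (Rule 12).
With Halqor and Vormir, Corrho is earned (Rule 7).
With Corrho and Halqor, Runnex is earned (Rule 3).
Dalzel would need Corkel and Yoryor (Rule 1), but Corkel is never earned. Corkel would need Runnex and Valdal (Rule 10), but Valdal is never earned. Ionqil would need Paxelm (Rule 6), but Paxelm is never earned.

Runnex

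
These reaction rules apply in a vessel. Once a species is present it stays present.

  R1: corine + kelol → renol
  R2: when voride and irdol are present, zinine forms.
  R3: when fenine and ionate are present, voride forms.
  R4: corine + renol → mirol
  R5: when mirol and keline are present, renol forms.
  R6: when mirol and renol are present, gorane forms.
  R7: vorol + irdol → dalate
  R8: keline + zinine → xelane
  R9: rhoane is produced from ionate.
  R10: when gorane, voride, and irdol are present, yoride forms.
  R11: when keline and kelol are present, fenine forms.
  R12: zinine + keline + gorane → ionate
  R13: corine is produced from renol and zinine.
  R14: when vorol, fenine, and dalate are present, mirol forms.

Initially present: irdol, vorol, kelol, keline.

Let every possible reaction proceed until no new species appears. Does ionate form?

No

ionate would need zinine, keline, and gorane (R12), but zinine never forms.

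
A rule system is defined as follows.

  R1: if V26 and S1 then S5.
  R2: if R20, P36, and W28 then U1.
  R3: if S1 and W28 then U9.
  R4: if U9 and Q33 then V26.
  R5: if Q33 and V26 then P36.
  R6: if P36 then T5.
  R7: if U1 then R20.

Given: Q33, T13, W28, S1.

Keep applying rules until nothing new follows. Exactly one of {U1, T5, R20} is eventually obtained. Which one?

T5

S1 and W28 hold, so U9 follows (R3).
From U9 and Q33, R4 gives V26.
Q33 and V26 hold, so P36 follows (R5).
From P36, R6 gives T5.
U1 would need R20, P36, and W28 (R2), but R20 is never established. R20 would need U1 (R7), but U1 is never established.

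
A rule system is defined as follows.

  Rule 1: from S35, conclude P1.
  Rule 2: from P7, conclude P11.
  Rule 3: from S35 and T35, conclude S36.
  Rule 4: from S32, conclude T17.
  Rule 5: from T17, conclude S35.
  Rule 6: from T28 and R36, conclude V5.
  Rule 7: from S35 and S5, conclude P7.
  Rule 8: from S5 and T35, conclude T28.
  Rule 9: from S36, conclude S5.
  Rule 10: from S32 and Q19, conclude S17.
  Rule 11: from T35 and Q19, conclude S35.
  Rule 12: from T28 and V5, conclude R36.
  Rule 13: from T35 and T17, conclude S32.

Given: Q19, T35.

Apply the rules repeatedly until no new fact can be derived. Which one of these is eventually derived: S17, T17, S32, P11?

T35 and Q19 hold, so S35 follows (Rule 11).
S35 and T35 hold, so S36 follows (Rule 3).
S36 holds, so S5 follows (Rule 9).
From S35 and S5, Rule 7 gives P7.
From P7, Rule 2 gives P11.
T17 would need S32 (Rule 4), but S32 is never established. S32 would need T35 and T17 (Rule 13), but T17 is never established. S17 would need S32 and Q19 (Rule 10), but S32 is never established.

P11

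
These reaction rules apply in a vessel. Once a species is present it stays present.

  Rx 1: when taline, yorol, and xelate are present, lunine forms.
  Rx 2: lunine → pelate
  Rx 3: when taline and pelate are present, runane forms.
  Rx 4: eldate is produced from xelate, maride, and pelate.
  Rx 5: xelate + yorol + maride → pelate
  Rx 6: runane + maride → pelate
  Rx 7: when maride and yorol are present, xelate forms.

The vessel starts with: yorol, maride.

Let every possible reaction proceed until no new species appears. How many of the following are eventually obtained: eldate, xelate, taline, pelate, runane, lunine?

maride and yorol present → xelate forms (Rx 7).
xelate, yorol, and maride present → pelate forms (Rx 5).
xelate, maride, and pelate present → eldate forms (Rx 4).
eldate: reached.
xelate: reached.
No rule produces taline, and it is not given.
pelate: reached.
runane would need taline and pelate (Rx 3), but taline never forms.
lunine would need taline, yorol, and xelate (Rx 1), but taline never forms.
Reached: eldate, xelate, and pelate — 3 of the 6.

3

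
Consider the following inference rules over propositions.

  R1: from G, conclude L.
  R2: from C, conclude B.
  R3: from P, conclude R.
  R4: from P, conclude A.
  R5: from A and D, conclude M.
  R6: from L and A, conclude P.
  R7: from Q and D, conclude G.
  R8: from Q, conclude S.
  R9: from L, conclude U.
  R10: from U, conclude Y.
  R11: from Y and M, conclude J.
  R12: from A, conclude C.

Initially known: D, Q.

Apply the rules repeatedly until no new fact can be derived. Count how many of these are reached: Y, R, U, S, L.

4

From Q and D, R7 gives G.
Q holds, so S follows (R8).
From G, R1 gives L.
L holds, so U follows (R9).
U holds, so Y follows (R10).
Y: reached.
R would need P (R3), but P is never established.
U: reached.
S: reached.
L: reached.
Reached: Y, U, S, and L — 4 of the 5.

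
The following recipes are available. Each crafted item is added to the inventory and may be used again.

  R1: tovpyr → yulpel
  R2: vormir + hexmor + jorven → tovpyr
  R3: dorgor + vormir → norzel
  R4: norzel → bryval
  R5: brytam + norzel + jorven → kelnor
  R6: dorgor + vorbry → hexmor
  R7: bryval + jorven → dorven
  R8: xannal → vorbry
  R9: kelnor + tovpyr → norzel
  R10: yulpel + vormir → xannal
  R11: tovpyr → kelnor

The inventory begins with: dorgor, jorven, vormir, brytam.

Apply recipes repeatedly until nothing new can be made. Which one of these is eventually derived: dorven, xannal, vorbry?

Using R3, dorgor and vormir make norzel.
norzel → bryval (R4).
Using R7, bryval and jorven make dorven.
xannal would need yulpel and vormir (R10), but yulpel is never obtained. vorbry would need xannal (R8), but xannal is never obtained.

dorven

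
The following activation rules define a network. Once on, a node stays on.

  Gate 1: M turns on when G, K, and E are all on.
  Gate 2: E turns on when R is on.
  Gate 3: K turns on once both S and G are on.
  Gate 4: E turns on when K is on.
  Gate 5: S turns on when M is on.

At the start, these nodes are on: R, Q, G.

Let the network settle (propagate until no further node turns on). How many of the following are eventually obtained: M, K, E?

1

Gate 2: R on → E on.
M would need G, K, and E (Gate 1), but K never turns on.
K would need S and G (Gate 3), but S never turns on.
E: reached.
Reached: E — 1 of the 3.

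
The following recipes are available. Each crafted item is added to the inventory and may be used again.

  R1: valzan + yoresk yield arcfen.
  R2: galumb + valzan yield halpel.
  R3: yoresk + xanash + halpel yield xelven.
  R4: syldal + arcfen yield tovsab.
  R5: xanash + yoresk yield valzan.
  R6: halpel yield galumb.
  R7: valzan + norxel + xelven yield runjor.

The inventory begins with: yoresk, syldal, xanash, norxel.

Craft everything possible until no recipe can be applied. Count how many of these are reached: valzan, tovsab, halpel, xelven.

Using R5, xanash and yoresk make valzan.
Using R1, valzan and yoresk make arcfen.
Using R4, syldal and arcfen make tovsab.
valzan: reached.
tovsab: reached.
halpel would need galumb and valzan (R2), but galumb is never obtained.
xelven would need yoresk, xanash, and halpel (R3), but halpel is never obtained.
Reached: valzan and tovsab — 2 of the 4.

2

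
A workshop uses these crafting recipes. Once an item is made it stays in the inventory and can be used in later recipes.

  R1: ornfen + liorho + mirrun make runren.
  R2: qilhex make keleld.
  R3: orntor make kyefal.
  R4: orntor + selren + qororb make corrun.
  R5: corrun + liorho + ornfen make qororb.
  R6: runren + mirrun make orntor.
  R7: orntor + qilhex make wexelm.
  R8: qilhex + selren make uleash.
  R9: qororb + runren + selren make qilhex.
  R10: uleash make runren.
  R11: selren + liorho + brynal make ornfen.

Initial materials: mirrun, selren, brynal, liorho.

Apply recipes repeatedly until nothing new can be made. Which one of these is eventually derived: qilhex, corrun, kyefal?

kyefal

selren + liorho + brynal → ornfen (R11).
ornfen + liorho + mirrun → runren (R1).
Using R6, runren and mirrun make orntor.
orntor → kyefal (R3).
qilhex would need qororb, runren, and selren (R9), but qororb is never obtained. corrun would need orntor, selren, and qororb (R4), but qororb is never obtained.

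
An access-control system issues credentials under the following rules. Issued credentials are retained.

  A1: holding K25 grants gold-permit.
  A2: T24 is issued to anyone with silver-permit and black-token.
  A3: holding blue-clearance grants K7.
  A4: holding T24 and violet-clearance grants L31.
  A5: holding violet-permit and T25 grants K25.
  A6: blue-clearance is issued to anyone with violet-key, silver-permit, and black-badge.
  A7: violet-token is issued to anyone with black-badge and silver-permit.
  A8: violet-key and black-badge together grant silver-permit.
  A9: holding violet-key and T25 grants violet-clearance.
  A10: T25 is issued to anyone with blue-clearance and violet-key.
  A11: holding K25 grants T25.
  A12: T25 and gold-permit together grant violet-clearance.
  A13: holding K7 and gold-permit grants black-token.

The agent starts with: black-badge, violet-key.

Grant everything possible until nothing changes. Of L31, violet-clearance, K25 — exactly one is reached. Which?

Holding violet-key and black-badge grants silver-permit (A8).
Holding violet-key, silver-permit, and black-badge grants blue-clearance (A6).
Holding blue-clearance and violet-key grants T25 (A10).
Holding violet-key and T25 grants violet-clearance (A9).
L31 would need T24 and violet-clearance (A4), but T24 is never granted. K25 would need violet-permit and T25 (A5), but violet-permit is never granted.

violet-clearance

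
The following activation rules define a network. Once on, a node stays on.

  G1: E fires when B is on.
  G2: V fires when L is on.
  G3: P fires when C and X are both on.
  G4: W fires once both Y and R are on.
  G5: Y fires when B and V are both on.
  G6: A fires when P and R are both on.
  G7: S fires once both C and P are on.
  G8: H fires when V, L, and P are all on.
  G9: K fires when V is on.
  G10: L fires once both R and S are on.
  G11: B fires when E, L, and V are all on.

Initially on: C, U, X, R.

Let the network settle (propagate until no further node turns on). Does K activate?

Yes

G3: C and X on → P on.
C and P are on, so S fires (G7).
R and S are on, so L fires (G10).
L is on, so V fires (G2).
V is on, so K fires (G9).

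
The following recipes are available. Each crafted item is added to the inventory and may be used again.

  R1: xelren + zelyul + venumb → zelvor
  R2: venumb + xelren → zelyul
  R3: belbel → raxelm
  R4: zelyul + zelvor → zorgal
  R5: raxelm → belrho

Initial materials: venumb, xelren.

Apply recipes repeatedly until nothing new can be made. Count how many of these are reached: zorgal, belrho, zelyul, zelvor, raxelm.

venumb + xelren → zelyul (R2).
Using R1, xelren, zelyul, and venumb make zelvor.
zelyul + zelvor → zorgal (R4).
zorgal: reached.
belrho would need raxelm (R5), but raxelm is never obtained.
zelyul: reached.
zelvor: reached.
raxelm would need belbel (R3), but belbel is never obtained.
Reached: zorgal, zelyul, and zelvor — 3 of the 5.

3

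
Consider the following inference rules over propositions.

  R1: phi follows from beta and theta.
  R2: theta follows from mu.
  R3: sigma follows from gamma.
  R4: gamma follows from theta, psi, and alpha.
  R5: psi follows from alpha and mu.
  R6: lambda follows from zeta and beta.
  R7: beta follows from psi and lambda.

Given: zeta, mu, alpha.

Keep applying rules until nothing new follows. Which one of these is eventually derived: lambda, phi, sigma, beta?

alpha and mu hold, so psi follows (R5).
mu holds, so theta follows (R2).
From theta, psi, and alpha, R4 gives gamma.
From gamma, R3 gives sigma.
phi would need beta and theta (R1), but beta is never established. beta would need psi and lambda (R7), but lambda is never established. lambda would need zeta and beta (R6), but beta is never established.

sigma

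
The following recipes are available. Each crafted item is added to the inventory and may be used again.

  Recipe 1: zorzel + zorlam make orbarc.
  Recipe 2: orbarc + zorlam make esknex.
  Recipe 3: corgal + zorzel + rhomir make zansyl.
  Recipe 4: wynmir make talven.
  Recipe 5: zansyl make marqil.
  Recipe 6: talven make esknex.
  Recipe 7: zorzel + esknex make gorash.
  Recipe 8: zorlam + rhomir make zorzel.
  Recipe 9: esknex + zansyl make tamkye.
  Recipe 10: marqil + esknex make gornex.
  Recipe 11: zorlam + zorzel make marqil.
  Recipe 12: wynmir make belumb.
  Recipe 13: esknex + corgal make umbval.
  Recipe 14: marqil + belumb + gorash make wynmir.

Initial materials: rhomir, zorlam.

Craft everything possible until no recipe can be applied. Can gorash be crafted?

Using Recipe 8, zorlam and rhomir make zorzel.
zorzel + zorlam → orbarc (Recipe 1).
Using Recipe 2, orbarc and zorlam make esknex.
Using Recipe 7, zorzel and esknex make gorash.

Yes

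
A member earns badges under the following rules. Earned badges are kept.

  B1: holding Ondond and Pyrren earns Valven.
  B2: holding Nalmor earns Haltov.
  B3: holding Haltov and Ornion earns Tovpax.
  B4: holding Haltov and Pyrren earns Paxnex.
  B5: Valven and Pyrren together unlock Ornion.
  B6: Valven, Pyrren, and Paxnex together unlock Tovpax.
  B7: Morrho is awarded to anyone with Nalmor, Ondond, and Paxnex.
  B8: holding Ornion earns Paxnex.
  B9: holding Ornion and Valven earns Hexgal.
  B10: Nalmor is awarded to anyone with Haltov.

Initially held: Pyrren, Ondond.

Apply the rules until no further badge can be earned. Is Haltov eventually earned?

Haltov would need Nalmor (B2), but Nalmor is never earned.

No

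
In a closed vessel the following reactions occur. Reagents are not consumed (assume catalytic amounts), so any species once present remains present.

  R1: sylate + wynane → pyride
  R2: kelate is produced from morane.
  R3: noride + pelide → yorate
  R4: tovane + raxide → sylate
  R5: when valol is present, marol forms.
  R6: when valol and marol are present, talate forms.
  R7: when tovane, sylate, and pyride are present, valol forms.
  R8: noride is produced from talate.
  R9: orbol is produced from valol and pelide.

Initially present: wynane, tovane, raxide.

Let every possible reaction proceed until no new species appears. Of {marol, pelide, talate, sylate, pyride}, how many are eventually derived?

tovane and raxide present → sylate forms (R4).
sylate and wynane present → pyride forms (R1).
tovane, sylate, and pyride present → valol forms (R7).
valol present → marol forms (R5).
valol and marol present → talate forms (R6).
marol: reached.
No rule produces pelide, and it is not given.
talate: reached.
sylate: reached.
pyride: reached.
Reached: marol, talate, sylate, and pyride — 4 of the 5.

4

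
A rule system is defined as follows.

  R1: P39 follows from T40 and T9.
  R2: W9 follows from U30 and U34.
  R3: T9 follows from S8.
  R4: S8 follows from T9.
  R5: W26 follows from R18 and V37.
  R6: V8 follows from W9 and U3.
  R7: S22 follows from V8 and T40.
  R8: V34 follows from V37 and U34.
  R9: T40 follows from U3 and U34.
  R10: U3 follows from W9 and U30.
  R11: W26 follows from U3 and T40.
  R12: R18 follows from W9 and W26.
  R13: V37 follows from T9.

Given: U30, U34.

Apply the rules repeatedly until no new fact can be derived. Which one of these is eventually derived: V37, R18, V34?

U30 and U34 hold, so W9 follows (R2).
From W9 and U30, R10 gives U3.
U3 and U34 hold, so T40 follows (R9).
U3 and T40 hold, so W26 follows (R11).
W9 and W26 hold, so R18 follows (R12).
V37 would need T9 (R13), but T9 is never established. V34 would need V37 and U34 (R8), but V37 is never established.

R18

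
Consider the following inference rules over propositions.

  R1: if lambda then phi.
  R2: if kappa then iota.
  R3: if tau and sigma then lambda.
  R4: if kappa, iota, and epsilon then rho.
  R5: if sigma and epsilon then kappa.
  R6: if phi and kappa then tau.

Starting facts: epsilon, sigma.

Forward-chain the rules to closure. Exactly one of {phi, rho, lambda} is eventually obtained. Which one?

From sigma and epsilon, R5 gives kappa.
From kappa, R2 gives iota.
kappa, iota, and epsilon hold, so rho follows (R4).
phi would need lambda (R1), but lambda is never established. lambda would need tau and sigma (R3), but tau is never established.

rho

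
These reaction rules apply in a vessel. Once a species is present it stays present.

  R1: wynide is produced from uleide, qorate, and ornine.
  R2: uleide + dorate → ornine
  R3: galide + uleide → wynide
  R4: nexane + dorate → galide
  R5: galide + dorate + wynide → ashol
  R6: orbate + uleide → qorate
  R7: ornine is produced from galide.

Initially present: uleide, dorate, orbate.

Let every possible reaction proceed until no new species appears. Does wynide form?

Yes

orbate and uleide present → qorate forms (R6).
uleide and dorate present → ornine forms (R2).
uleide, qorate, and ornine present → wynide forms (R1).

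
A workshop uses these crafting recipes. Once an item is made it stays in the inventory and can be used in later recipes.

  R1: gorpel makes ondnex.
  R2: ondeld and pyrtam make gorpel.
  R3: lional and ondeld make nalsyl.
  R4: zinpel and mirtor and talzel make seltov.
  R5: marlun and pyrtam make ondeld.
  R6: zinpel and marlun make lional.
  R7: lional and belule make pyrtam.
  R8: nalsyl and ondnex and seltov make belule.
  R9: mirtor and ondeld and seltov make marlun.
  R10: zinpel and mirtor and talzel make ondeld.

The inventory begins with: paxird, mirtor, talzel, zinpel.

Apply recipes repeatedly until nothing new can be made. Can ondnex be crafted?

No

ondnex would need gorpel (R1), but gorpel is never obtained.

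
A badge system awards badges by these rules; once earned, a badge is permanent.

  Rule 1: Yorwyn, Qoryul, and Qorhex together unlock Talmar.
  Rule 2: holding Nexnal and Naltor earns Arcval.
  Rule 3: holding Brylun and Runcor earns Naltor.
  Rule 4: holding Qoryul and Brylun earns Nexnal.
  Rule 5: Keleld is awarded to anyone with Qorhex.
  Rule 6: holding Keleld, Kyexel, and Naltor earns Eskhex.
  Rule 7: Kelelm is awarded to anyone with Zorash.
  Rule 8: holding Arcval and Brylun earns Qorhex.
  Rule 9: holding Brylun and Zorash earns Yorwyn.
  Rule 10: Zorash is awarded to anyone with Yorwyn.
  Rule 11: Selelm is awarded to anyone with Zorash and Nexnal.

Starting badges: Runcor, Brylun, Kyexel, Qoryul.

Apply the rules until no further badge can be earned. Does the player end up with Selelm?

No

Selelm would need Zorash and Nexnal (Rule 11), but Zorash is never earned.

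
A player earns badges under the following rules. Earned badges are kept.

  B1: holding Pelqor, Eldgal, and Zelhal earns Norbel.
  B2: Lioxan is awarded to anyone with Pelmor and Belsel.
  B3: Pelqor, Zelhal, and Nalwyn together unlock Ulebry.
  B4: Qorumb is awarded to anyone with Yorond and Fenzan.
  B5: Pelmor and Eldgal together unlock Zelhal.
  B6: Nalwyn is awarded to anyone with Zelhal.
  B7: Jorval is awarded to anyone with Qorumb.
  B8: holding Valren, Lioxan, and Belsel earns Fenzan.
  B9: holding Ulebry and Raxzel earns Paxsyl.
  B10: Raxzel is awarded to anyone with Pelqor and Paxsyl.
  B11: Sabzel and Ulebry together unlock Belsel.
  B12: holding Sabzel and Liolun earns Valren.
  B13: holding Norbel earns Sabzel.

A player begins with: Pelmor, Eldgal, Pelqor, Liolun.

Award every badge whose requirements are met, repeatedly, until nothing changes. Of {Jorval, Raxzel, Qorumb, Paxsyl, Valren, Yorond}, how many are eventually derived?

With Pelmor and Eldgal, Zelhal is earned (B5).
With Pelqor, Eldgal, and Zelhal, Norbel is earned (B1).
With Norbel, Sabzel is earned (B13).
With Sabzel and Liolun, Valren is earned (B12).
Jorval would need Qorumb (B7), but Qorumb is never earned.
Raxzel would need Pelqor and Paxsyl (B10), but Paxsyl is never earned.
Qorumb would need Yorond and Fenzan (B4), but Yorond is never earned.
Paxsyl would need Ulebry and Raxzel (B9), but Raxzel is never earned.
Valren: reached.
No rule produces Yorond, and it is not given.
Reached: Valren — 1 of the 6.

1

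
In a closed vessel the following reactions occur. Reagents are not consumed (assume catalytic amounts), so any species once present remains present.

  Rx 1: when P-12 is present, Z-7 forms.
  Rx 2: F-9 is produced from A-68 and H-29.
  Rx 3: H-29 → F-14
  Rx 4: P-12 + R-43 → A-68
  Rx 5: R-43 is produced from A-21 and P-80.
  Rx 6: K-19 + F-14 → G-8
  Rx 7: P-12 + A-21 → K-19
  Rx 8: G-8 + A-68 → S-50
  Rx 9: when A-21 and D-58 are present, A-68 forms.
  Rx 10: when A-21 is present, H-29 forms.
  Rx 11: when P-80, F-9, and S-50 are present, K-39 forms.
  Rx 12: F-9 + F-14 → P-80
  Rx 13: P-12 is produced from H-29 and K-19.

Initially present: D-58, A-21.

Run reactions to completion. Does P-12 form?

P-12 would need H-29 and K-19 (Rx 13), but K-19 never forms.

No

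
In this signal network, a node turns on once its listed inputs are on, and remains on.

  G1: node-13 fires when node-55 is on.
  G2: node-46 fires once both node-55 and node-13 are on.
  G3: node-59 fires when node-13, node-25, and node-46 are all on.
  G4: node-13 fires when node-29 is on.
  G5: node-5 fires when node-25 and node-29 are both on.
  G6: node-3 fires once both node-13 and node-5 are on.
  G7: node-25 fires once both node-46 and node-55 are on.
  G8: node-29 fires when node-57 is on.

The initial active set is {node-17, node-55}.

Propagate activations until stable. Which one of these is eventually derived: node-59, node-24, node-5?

node-59

node-55 is on, so node-13 fires (G1).
node-55 and node-13 are on, so node-46 fires (G2).
node-46 and node-55 are on, so node-25 fires (G7).
G3: node-13, node-25, and node-46 on → node-59 on.
node-5 would need node-25 and node-29 (G5), but node-29 never turns on. No rule produces node-24, and it is not given.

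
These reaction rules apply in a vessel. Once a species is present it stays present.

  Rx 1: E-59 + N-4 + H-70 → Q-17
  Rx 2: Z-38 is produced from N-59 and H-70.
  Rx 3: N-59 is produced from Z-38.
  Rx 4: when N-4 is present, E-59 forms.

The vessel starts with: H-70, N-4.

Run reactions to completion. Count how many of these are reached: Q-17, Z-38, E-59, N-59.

2

N-4 present → E-59 forms (Rx 4).
E-59, N-4, and H-70 present → Q-17 forms (Rx 1).
Q-17: reached.
Z-38 would need N-59 and H-70 (Rx 2), but N-59 never forms.
E-59: reached.
N-59 would need Z-38 (Rx 3), but Z-38 never forms.
Reached: Q-17 and E-59 — 2 of the 4.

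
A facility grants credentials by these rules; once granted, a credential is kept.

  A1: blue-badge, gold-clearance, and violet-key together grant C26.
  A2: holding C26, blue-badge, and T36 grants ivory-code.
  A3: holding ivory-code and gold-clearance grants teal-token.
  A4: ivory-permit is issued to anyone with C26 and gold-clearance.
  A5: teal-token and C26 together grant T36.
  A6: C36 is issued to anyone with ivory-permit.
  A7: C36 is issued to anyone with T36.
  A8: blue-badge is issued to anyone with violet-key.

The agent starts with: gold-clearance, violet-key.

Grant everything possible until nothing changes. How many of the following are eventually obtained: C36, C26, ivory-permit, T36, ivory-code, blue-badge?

4

Holding violet-key grants blue-badge (A8).
Holding blue-badge, gold-clearance, and violet-key grants C26 (A1).
Holding C26 and gold-clearance grants ivory-permit (A4).
Holding ivory-permit grants C36 (A6).
C36: reached.
C26: reached.
ivory-permit: reached.
T36 would need teal-token and C26 (A5), but teal-token is never granted.
ivory-code would need C26, blue-badge, and T36 (A2), but T36 is never granted.
blue-badge: reached.
Reached: C36, C26, ivory-permit, and blue-badge — 4 of the 6.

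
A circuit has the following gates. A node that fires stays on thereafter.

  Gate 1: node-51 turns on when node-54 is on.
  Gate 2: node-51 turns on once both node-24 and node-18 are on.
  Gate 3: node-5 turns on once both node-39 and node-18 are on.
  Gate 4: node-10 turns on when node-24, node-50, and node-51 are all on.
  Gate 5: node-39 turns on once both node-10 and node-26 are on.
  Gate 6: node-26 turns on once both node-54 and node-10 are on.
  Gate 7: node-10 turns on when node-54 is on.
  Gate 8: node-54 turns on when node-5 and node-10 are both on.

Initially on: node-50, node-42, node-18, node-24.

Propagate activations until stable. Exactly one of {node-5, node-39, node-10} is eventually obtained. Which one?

node-24 and node-18 are on, so node-51 turns on (Gate 2).
Gate 4: node-24, node-50, and node-51 on → node-10 on.
node-39 would need node-10 and node-26 (Gate 5), but node-26 never turns on. node-5 would need node-39 and node-18 (Gate 3), but node-39 never turns on.

node-10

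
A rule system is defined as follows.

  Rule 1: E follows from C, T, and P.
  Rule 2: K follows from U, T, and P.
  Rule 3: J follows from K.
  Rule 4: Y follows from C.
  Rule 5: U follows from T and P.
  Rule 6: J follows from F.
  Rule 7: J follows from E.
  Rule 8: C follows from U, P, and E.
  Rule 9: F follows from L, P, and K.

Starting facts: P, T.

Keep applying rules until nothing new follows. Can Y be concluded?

No

Y would need C (Rule 4), but C is never established.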